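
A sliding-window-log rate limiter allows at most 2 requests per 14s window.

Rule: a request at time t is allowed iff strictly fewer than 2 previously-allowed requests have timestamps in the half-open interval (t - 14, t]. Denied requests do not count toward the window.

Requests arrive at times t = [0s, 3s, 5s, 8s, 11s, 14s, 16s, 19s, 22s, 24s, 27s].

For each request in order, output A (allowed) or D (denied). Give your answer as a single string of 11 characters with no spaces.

Answer: AADDDADADDD

Derivation:
Tracking allowed requests in the window:
  req#1 t=0s: ALLOW
  req#2 t=3s: ALLOW
  req#3 t=5s: DENY
  req#4 t=8s: DENY
  req#5 t=11s: DENY
  req#6 t=14s: ALLOW
  req#7 t=16s: DENY
  req#8 t=19s: ALLOW
  req#9 t=22s: DENY
  req#10 t=24s: DENY
  req#11 t=27s: DENY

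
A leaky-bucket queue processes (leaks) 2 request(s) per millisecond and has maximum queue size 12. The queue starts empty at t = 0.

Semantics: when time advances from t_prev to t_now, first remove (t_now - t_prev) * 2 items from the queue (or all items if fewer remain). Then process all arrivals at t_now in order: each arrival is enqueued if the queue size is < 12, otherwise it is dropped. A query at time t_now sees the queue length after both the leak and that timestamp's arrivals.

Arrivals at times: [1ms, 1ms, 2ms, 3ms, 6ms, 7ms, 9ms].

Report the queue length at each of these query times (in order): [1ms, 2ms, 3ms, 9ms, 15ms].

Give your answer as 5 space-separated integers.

Answer: 2 1 1 1 0

Derivation:
Queue lengths at query times:
  query t=1ms: backlog = 2
  query t=2ms: backlog = 1
  query t=3ms: backlog = 1
  query t=9ms: backlog = 1
  query t=15ms: backlog = 0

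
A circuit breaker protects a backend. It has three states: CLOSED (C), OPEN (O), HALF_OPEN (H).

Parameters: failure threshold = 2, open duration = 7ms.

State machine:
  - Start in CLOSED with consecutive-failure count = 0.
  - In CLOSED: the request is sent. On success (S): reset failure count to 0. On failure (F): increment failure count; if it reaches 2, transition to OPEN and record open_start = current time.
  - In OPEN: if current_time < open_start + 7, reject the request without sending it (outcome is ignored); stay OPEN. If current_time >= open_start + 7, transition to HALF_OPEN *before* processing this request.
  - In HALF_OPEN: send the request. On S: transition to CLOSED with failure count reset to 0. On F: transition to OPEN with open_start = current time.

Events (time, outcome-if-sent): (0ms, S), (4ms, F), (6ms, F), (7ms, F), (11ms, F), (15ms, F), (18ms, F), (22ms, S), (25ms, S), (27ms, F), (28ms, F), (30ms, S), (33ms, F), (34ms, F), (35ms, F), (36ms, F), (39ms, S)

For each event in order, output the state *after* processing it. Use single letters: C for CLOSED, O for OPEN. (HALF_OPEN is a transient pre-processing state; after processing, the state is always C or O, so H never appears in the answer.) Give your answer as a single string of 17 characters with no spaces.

State after each event:
  event#1 t=0ms outcome=S: state=CLOSED
  event#2 t=4ms outcome=F: state=CLOSED
  event#3 t=6ms outcome=F: state=OPEN
  event#4 t=7ms outcome=F: state=OPEN
  event#5 t=11ms outcome=F: state=OPEN
  event#6 t=15ms outcome=F: state=OPEN
  event#7 t=18ms outcome=F: state=OPEN
  event#8 t=22ms outcome=S: state=CLOSED
  event#9 t=25ms outcome=S: state=CLOSED
  event#10 t=27ms outcome=F: state=CLOSED
  event#11 t=28ms outcome=F: state=OPEN
  event#12 t=30ms outcome=S: state=OPEN
  event#13 t=33ms outcome=F: state=OPEN
  event#14 t=34ms outcome=F: state=OPEN
  event#15 t=35ms outcome=F: state=OPEN
  event#16 t=36ms outcome=F: state=OPEN
  event#17 t=39ms outcome=S: state=OPEN

Answer: CCOOOOOCCCOOOOOOO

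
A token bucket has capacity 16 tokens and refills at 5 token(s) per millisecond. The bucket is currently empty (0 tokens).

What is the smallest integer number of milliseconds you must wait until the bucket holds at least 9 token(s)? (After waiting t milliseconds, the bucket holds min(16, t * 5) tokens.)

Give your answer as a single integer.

Answer: 2

Derivation:
Need t * 5 >= 9, so t >= 9/5.
Smallest integer t = ceil(9/5) = 2.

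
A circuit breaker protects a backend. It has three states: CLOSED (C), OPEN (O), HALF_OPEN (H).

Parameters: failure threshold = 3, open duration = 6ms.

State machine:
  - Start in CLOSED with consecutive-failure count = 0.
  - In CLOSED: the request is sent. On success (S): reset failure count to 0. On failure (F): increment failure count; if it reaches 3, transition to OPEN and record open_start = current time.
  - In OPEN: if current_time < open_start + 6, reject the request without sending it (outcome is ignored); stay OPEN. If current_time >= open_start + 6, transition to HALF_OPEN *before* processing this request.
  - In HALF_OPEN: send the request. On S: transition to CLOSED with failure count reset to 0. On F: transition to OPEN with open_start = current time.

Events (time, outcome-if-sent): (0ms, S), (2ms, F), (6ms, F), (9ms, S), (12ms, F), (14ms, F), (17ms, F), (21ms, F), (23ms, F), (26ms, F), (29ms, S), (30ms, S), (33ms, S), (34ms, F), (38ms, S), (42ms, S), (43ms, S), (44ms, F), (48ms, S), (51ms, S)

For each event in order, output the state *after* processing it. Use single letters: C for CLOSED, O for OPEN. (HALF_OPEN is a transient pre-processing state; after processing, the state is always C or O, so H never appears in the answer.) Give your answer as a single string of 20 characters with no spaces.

Answer: CCCCCCOOOOCCCCCCCCCC

Derivation:
State after each event:
  event#1 t=0ms outcome=S: state=CLOSED
  event#2 t=2ms outcome=F: state=CLOSED
  event#3 t=6ms outcome=F: state=CLOSED
  event#4 t=9ms outcome=S: state=CLOSED
  event#5 t=12ms outcome=F: state=CLOSED
  event#6 t=14ms outcome=F: state=CLOSED
  event#7 t=17ms outcome=F: state=OPEN
  event#8 t=21ms outcome=F: state=OPEN
  event#9 t=23ms outcome=F: state=OPEN
  event#10 t=26ms outcome=F: state=OPEN
  event#11 t=29ms outcome=S: state=CLOSED
  event#12 t=30ms outcome=S: state=CLOSED
  event#13 t=33ms outcome=S: state=CLOSED
  event#14 t=34ms outcome=F: state=CLOSED
  event#15 t=38ms outcome=S: state=CLOSED
  event#16 t=42ms outcome=S: state=CLOSED
  event#17 t=43ms outcome=S: state=CLOSED
  event#18 t=44ms outcome=F: state=CLOSED
  event#19 t=48ms outcome=S: state=CLOSED
  event#20 t=51ms outcome=S: state=CLOSED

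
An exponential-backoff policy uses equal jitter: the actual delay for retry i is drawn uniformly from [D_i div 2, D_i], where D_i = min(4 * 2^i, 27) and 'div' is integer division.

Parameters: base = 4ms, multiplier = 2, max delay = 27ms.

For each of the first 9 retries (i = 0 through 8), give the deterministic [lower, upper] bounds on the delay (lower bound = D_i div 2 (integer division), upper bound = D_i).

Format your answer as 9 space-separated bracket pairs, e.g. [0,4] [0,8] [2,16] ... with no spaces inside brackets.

Answer: [2,4] [4,8] [8,16] [13,27] [13,27] [13,27] [13,27] [13,27] [13,27]

Derivation:
Computing bounds per retry:
  i=0: D_i=min(4*2^0,27)=4, bounds=[2,4]
  i=1: D_i=min(4*2^1,27)=8, bounds=[4,8]
  i=2: D_i=min(4*2^2,27)=16, bounds=[8,16]
  i=3: D_i=min(4*2^3,27)=27, bounds=[13,27]
  i=4: D_i=min(4*2^4,27)=27, bounds=[13,27]
  i=5: D_i=min(4*2^5,27)=27, bounds=[13,27]
  i=6: D_i=min(4*2^6,27)=27, bounds=[13,27]
  i=7: D_i=min(4*2^7,27)=27, bounds=[13,27]
  i=8: D_i=min(4*2^8,27)=27, bounds=[13,27]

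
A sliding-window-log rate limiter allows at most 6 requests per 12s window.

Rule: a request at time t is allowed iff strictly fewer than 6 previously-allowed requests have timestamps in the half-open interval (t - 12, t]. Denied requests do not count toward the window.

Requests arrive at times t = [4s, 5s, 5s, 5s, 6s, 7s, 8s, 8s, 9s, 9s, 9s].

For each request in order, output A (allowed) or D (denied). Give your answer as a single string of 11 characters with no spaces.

Tracking allowed requests in the window:
  req#1 t=4s: ALLOW
  req#2 t=5s: ALLOW
  req#3 t=5s: ALLOW
  req#4 t=5s: ALLOW
  req#5 t=6s: ALLOW
  req#6 t=7s: ALLOW
  req#7 t=8s: DENY
  req#8 t=8s: DENY
  req#9 t=9s: DENY
  req#10 t=9s: DENY
  req#11 t=9s: DENY

Answer: AAAAAADDDDD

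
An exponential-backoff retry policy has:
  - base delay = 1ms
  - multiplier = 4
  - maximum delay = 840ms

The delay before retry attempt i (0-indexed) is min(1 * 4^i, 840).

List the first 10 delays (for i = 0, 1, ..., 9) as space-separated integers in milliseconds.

Computing each delay:
  i=0: min(1*4^0, 840) = 1
  i=1: min(1*4^1, 840) = 4
  i=2: min(1*4^2, 840) = 16
  i=3: min(1*4^3, 840) = 64
  i=4: min(1*4^4, 840) = 256
  i=5: min(1*4^5, 840) = 840
  i=6: min(1*4^6, 840) = 840
  i=7: min(1*4^7, 840) = 840
  i=8: min(1*4^8, 840) = 840
  i=9: min(1*4^9, 840) = 840

Answer: 1 4 16 64 256 840 840 840 840 840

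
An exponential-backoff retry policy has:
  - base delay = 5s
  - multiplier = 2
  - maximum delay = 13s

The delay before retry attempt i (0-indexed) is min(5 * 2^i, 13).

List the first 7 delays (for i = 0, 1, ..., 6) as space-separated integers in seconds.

Answer: 5 10 13 13 13 13 13

Derivation:
Computing each delay:
  i=0: min(5*2^0, 13) = 5
  i=1: min(5*2^1, 13) = 10
  i=2: min(5*2^2, 13) = 13
  i=3: min(5*2^3, 13) = 13
  i=4: min(5*2^4, 13) = 13
  i=5: min(5*2^5, 13) = 13
  i=6: min(5*2^6, 13) = 13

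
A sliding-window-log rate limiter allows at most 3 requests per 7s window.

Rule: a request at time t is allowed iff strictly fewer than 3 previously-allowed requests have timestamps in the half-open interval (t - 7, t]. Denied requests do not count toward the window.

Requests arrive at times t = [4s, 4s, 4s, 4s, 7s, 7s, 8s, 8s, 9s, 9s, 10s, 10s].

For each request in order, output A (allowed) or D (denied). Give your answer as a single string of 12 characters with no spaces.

Tracking allowed requests in the window:
  req#1 t=4s: ALLOW
  req#2 t=4s: ALLOW
  req#3 t=4s: ALLOW
  req#4 t=4s: DENY
  req#5 t=7s: DENY
  req#6 t=7s: DENY
  req#7 t=8s: DENY
  req#8 t=8s: DENY
  req#9 t=9s: DENY
  req#10 t=9s: DENY
  req#11 t=10s: DENY
  req#12 t=10s: DENY

Answer: AAADDDDDDDDD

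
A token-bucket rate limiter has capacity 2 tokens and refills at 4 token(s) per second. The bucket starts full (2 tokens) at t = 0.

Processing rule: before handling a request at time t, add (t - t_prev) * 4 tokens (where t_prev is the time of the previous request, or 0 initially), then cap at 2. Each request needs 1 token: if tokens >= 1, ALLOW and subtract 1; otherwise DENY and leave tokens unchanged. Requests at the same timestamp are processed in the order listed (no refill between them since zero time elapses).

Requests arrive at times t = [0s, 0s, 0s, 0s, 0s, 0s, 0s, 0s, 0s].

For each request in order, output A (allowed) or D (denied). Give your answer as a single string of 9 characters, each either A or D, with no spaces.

Answer: AADDDDDDD

Derivation:
Simulating step by step:
  req#1 t=0s: ALLOW
  req#2 t=0s: ALLOW
  req#3 t=0s: DENY
  req#4 t=0s: DENY
  req#5 t=0s: DENY
  req#6 t=0s: DENY
  req#7 t=0s: DENY
  req#8 t=0s: DENY
  req#9 t=0s: DENY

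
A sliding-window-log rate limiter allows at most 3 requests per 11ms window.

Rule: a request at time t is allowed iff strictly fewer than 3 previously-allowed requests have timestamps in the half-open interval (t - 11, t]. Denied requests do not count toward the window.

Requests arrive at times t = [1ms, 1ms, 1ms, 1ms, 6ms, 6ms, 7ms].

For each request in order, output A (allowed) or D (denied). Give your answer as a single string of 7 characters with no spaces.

Tracking allowed requests in the window:
  req#1 t=1ms: ALLOW
  req#2 t=1ms: ALLOW
  req#3 t=1ms: ALLOW
  req#4 t=1ms: DENY
  req#5 t=6ms: DENY
  req#6 t=6ms: DENY
  req#7 t=7ms: DENY

Answer: AAADDDD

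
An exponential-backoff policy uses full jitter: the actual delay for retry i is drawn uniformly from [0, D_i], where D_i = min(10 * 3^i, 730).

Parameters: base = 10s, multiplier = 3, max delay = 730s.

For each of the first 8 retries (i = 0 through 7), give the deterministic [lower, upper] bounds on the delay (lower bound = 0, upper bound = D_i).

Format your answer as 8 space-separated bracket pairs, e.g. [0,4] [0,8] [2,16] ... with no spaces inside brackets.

Answer: [0,10] [0,30] [0,90] [0,270] [0,730] [0,730] [0,730] [0,730]

Derivation:
Computing bounds per retry:
  i=0: D_i=min(10*3^0,730)=10, bounds=[0,10]
  i=1: D_i=min(10*3^1,730)=30, bounds=[0,30]
  i=2: D_i=min(10*3^2,730)=90, bounds=[0,90]
  i=3: D_i=min(10*3^3,730)=270, bounds=[0,270]
  i=4: D_i=min(10*3^4,730)=730, bounds=[0,730]
  i=5: D_i=min(10*3^5,730)=730, bounds=[0,730]
  i=6: D_i=min(10*3^6,730)=730, bounds=[0,730]
  i=7: D_i=min(10*3^7,730)=730, bounds=[0,730]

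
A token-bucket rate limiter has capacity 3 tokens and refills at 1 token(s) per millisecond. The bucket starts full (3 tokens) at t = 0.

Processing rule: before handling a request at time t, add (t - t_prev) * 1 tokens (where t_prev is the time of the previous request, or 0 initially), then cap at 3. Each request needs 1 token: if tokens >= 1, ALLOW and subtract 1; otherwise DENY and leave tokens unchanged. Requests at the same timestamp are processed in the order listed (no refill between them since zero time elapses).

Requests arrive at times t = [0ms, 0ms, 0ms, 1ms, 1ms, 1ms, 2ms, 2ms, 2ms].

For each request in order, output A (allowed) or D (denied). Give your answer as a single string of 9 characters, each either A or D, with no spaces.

Simulating step by step:
  req#1 t=0ms: ALLOW
  req#2 t=0ms: ALLOW
  req#3 t=0ms: ALLOW
  req#4 t=1ms: ALLOW
  req#5 t=1ms: DENY
  req#6 t=1ms: DENY
  req#7 t=2ms: ALLOW
  req#8 t=2ms: DENY
  req#9 t=2ms: DENY

Answer: AAAADDADD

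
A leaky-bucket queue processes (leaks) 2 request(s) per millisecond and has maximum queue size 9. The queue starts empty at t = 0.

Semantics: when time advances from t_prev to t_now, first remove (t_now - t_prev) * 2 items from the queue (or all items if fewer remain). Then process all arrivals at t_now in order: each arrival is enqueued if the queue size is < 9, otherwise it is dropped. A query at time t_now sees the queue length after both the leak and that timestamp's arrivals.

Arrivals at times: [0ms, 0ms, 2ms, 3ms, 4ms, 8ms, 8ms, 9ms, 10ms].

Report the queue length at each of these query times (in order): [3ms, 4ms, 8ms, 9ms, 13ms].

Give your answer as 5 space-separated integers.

Answer: 1 1 2 1 0

Derivation:
Queue lengths at query times:
  query t=3ms: backlog = 1
  query t=4ms: backlog = 1
  query t=8ms: backlog = 2
  query t=9ms: backlog = 1
  query t=13ms: backlog = 0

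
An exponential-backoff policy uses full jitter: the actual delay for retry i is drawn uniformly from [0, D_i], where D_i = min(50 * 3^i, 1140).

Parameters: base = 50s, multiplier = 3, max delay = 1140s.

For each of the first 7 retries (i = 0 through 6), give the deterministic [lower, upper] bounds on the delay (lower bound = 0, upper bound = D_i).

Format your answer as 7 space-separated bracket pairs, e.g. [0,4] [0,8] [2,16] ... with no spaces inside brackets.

Answer: [0,50] [0,150] [0,450] [0,1140] [0,1140] [0,1140] [0,1140]

Derivation:
Computing bounds per retry:
  i=0: D_i=min(50*3^0,1140)=50, bounds=[0,50]
  i=1: D_i=min(50*3^1,1140)=150, bounds=[0,150]
  i=2: D_i=min(50*3^2,1140)=450, bounds=[0,450]
  i=3: D_i=min(50*3^3,1140)=1140, bounds=[0,1140]
  i=4: D_i=min(50*3^4,1140)=1140, bounds=[0,1140]
  i=5: D_i=min(50*3^5,1140)=1140, bounds=[0,1140]
  i=6: D_i=min(50*3^6,1140)=1140, bounds=[0,1140]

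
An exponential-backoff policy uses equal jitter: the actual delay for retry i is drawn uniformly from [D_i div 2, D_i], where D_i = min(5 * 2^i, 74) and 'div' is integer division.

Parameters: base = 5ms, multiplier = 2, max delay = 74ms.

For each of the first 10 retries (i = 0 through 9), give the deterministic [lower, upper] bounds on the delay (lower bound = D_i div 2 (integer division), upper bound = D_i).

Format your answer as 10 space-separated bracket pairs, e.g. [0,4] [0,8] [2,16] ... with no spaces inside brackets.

Computing bounds per retry:
  i=0: D_i=min(5*2^0,74)=5, bounds=[2,5]
  i=1: D_i=min(5*2^1,74)=10, bounds=[5,10]
  i=2: D_i=min(5*2^2,74)=20, bounds=[10,20]
  i=3: D_i=min(5*2^3,74)=40, bounds=[20,40]
  i=4: D_i=min(5*2^4,74)=74, bounds=[37,74]
  i=5: D_i=min(5*2^5,74)=74, bounds=[37,74]
  i=6: D_i=min(5*2^6,74)=74, bounds=[37,74]
  i=7: D_i=min(5*2^7,74)=74, bounds=[37,74]
  i=8: D_i=min(5*2^8,74)=74, bounds=[37,74]
  i=9: D_i=min(5*2^9,74)=74, bounds=[37,74]

Answer: [2,5] [5,10] [10,20] [20,40] [37,74] [37,74] [37,74] [37,74] [37,74] [37,74]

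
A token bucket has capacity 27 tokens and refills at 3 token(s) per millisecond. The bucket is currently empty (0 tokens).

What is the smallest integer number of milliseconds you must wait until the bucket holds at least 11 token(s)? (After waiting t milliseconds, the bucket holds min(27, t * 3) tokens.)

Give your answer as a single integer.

Answer: 4

Derivation:
Need t * 3 >= 11, so t >= 11/3.
Smallest integer t = ceil(11/3) = 4.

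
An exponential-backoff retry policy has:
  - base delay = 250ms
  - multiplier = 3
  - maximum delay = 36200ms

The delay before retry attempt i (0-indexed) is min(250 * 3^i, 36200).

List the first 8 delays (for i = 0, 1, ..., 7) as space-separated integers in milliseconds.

Answer: 250 750 2250 6750 20250 36200 36200 36200

Derivation:
Computing each delay:
  i=0: min(250*3^0, 36200) = 250
  i=1: min(250*3^1, 36200) = 750
  i=2: min(250*3^2, 36200) = 2250
  i=3: min(250*3^3, 36200) = 6750
  i=4: min(250*3^4, 36200) = 20250
  i=5: min(250*3^5, 36200) = 36200
  i=6: min(250*3^6, 36200) = 36200
  i=7: min(250*3^7, 36200) = 36200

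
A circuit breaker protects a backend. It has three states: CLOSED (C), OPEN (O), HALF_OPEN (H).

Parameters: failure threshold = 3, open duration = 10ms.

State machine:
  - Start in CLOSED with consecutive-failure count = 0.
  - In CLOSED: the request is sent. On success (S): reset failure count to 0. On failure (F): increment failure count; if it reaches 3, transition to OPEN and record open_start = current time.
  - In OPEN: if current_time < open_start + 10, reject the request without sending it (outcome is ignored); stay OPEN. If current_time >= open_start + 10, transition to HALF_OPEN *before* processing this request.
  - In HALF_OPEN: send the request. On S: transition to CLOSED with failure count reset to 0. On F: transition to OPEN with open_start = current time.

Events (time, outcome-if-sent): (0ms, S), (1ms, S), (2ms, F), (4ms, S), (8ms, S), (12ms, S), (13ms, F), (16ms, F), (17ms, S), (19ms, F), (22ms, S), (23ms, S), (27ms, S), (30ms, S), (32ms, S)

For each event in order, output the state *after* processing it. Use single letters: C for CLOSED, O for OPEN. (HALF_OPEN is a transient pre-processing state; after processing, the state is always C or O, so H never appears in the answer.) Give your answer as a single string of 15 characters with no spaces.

Answer: CCCCCCCCCCCCCCC

Derivation:
State after each event:
  event#1 t=0ms outcome=S: state=CLOSED
  event#2 t=1ms outcome=S: state=CLOSED
  event#3 t=2ms outcome=F: state=CLOSED
  event#4 t=4ms outcome=S: state=CLOSED
  event#5 t=8ms outcome=S: state=CLOSED
  event#6 t=12ms outcome=S: state=CLOSED
  event#7 t=13ms outcome=F: state=CLOSED
  event#8 t=16ms outcome=F: state=CLOSED
  event#9 t=17ms outcome=S: state=CLOSED
  event#10 t=19ms outcome=F: state=CLOSED
  event#11 t=22ms outcome=S: state=CLOSED
  event#12 t=23ms outcome=S: state=CLOSED
  event#13 t=27ms outcome=S: state=CLOSED
  event#14 t=30ms outcome=S: state=CLOSED
  event#15 t=32ms outcome=S: state=CLOSED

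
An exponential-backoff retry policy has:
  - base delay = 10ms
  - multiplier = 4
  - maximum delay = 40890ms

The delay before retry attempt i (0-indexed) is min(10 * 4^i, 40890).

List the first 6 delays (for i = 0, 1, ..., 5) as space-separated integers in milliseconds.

Computing each delay:
  i=0: min(10*4^0, 40890) = 10
  i=1: min(10*4^1, 40890) = 40
  i=2: min(10*4^2, 40890) = 160
  i=3: min(10*4^3, 40890) = 640
  i=4: min(10*4^4, 40890) = 2560
  i=5: min(10*4^5, 40890) = 10240

Answer: 10 40 160 640 2560 10240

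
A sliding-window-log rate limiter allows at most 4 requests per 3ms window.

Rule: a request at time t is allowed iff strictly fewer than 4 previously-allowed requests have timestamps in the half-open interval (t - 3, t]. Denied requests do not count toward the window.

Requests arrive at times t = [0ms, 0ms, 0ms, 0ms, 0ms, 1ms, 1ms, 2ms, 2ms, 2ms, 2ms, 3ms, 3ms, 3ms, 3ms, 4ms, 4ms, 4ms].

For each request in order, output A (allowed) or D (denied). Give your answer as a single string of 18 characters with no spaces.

Tracking allowed requests in the window:
  req#1 t=0ms: ALLOW
  req#2 t=0ms: ALLOW
  req#3 t=0ms: ALLOW
  req#4 t=0ms: ALLOW
  req#5 t=0ms: DENY
  req#6 t=1ms: DENY
  req#7 t=1ms: DENY
  req#8 t=2ms: DENY
  req#9 t=2ms: DENY
  req#10 t=2ms: DENY
  req#11 t=2ms: DENY
  req#12 t=3ms: ALLOW
  req#13 t=3ms: ALLOW
  req#14 t=3ms: ALLOW
  req#15 t=3ms: ALLOW
  req#16 t=4ms: DENY
  req#17 t=4ms: DENY
  req#18 t=4ms: DENY

Answer: AAAADDDDDDDAAAADDD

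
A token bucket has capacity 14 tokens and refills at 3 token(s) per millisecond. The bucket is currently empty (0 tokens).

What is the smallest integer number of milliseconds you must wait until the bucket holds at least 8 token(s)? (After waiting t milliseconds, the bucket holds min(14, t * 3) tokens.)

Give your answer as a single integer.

Answer: 3

Derivation:
Need t * 3 >= 8, so t >= 8/3.
Smallest integer t = ceil(8/3) = 3.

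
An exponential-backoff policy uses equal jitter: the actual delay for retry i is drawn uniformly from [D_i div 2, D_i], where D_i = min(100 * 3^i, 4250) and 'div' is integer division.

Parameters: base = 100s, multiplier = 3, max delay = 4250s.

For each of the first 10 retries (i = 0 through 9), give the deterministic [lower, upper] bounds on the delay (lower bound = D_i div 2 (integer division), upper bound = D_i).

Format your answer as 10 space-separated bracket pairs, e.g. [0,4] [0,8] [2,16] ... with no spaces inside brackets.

Answer: [50,100] [150,300] [450,900] [1350,2700] [2125,4250] [2125,4250] [2125,4250] [2125,4250] [2125,4250] [2125,4250]

Derivation:
Computing bounds per retry:
  i=0: D_i=min(100*3^0,4250)=100, bounds=[50,100]
  i=1: D_i=min(100*3^1,4250)=300, bounds=[150,300]
  i=2: D_i=min(100*3^2,4250)=900, bounds=[450,900]
  i=3: D_i=min(100*3^3,4250)=2700, bounds=[1350,2700]
  i=4: D_i=min(100*3^4,4250)=4250, bounds=[2125,4250]
  i=5: D_i=min(100*3^5,4250)=4250, bounds=[2125,4250]
  i=6: D_i=min(100*3^6,4250)=4250, bounds=[2125,4250]
  i=7: D_i=min(100*3^7,4250)=4250, bounds=[2125,4250]
  i=8: D_i=min(100*3^8,4250)=4250, bounds=[2125,4250]
  i=9: D_i=min(100*3^9,4250)=4250, bounds=[2125,4250]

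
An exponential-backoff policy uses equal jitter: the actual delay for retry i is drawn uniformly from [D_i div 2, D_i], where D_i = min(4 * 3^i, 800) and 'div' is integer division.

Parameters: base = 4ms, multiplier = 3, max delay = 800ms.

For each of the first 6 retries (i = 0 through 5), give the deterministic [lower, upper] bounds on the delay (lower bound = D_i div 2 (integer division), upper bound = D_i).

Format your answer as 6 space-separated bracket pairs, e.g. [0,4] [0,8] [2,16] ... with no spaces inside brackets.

Computing bounds per retry:
  i=0: D_i=min(4*3^0,800)=4, bounds=[2,4]
  i=1: D_i=min(4*3^1,800)=12, bounds=[6,12]
  i=2: D_i=min(4*3^2,800)=36, bounds=[18,36]
  i=3: D_i=min(4*3^3,800)=108, bounds=[54,108]
  i=4: D_i=min(4*3^4,800)=324, bounds=[162,324]
  i=5: D_i=min(4*3^5,800)=800, bounds=[400,800]

Answer: [2,4] [6,12] [18,36] [54,108] [162,324] [400,800]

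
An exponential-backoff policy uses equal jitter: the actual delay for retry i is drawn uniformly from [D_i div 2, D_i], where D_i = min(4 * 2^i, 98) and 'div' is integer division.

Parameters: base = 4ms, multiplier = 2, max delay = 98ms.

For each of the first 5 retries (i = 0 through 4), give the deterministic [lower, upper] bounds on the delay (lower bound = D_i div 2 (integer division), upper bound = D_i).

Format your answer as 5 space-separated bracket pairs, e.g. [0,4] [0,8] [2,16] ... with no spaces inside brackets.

Computing bounds per retry:
  i=0: D_i=min(4*2^0,98)=4, bounds=[2,4]
  i=1: D_i=min(4*2^1,98)=8, bounds=[4,8]
  i=2: D_i=min(4*2^2,98)=16, bounds=[8,16]
  i=3: D_i=min(4*2^3,98)=32, bounds=[16,32]
  i=4: D_i=min(4*2^4,98)=64, bounds=[32,64]

Answer: [2,4] [4,8] [8,16] [16,32] [32,64]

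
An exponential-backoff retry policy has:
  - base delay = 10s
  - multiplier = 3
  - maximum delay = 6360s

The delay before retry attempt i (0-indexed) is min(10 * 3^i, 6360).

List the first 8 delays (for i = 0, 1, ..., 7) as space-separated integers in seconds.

Answer: 10 30 90 270 810 2430 6360 6360

Derivation:
Computing each delay:
  i=0: min(10*3^0, 6360) = 10
  i=1: min(10*3^1, 6360) = 30
  i=2: min(10*3^2, 6360) = 90
  i=3: min(10*3^3, 6360) = 270
  i=4: min(10*3^4, 6360) = 810
  i=5: min(10*3^5, 6360) = 2430
  i=6: min(10*3^6, 6360) = 6360
  i=7: min(10*3^7, 6360) = 6360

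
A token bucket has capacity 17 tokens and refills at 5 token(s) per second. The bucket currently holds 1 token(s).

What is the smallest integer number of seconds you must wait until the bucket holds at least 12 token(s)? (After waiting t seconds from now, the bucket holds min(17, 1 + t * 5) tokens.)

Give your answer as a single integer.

Need 1 + t * 5 >= 12, so t >= 11/5.
Smallest integer t = ceil(11/5) = 3.

Answer: 3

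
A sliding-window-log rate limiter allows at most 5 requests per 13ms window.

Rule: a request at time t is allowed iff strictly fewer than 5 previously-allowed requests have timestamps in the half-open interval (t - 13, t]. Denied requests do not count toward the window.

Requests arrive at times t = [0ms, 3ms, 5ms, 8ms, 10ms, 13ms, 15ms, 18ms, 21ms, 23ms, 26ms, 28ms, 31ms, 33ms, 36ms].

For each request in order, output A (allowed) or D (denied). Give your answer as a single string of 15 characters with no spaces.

Tracking allowed requests in the window:
  req#1 t=0ms: ALLOW
  req#2 t=3ms: ALLOW
  req#3 t=5ms: ALLOW
  req#4 t=8ms: ALLOW
  req#5 t=10ms: ALLOW
  req#6 t=13ms: ALLOW
  req#7 t=15ms: DENY
  req#8 t=18ms: ALLOW
  req#9 t=21ms: ALLOW
  req#10 t=23ms: ALLOW
  req#11 t=26ms: ALLOW
  req#12 t=28ms: ALLOW
  req#13 t=31ms: ALLOW
  req#14 t=33ms: DENY
  req#15 t=36ms: ALLOW

Answer: AAAAAADAAAAAADA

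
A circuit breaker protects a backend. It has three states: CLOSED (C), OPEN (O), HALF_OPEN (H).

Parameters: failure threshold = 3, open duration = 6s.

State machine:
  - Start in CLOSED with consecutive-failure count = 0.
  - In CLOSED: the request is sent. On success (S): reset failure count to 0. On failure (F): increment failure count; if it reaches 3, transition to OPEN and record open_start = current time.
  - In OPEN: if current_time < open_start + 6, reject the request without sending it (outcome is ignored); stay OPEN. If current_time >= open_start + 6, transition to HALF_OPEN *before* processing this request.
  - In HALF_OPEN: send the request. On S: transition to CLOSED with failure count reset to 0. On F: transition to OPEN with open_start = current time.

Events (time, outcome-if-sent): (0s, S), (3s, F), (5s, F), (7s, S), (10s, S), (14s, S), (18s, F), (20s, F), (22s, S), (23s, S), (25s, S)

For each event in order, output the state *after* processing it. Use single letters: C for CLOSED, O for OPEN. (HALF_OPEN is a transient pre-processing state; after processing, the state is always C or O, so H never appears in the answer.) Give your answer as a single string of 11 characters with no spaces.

Answer: CCCCCCCCCCC

Derivation:
State after each event:
  event#1 t=0s outcome=S: state=CLOSED
  event#2 t=3s outcome=F: state=CLOSED
  event#3 t=5s outcome=F: state=CLOSED
  event#4 t=7s outcome=S: state=CLOSED
  event#5 t=10s outcome=S: state=CLOSED
  event#6 t=14s outcome=S: state=CLOSED
  event#7 t=18s outcome=F: state=CLOSED
  event#8 t=20s outcome=F: state=CLOSED
  event#9 t=22s outcome=S: state=CLOSED
  event#10 t=23s outcome=S: state=CLOSED
  event#11 t=25s outcome=S: state=CLOSED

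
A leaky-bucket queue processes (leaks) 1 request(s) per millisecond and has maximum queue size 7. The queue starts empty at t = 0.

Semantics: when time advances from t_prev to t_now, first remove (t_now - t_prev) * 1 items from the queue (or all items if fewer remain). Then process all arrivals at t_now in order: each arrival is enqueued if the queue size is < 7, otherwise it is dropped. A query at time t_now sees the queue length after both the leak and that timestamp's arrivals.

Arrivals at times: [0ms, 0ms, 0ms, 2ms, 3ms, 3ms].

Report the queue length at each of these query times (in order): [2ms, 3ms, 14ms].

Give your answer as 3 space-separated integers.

Answer: 2 3 0

Derivation:
Queue lengths at query times:
  query t=2ms: backlog = 2
  query t=3ms: backlog = 3
  query t=14ms: backlog = 0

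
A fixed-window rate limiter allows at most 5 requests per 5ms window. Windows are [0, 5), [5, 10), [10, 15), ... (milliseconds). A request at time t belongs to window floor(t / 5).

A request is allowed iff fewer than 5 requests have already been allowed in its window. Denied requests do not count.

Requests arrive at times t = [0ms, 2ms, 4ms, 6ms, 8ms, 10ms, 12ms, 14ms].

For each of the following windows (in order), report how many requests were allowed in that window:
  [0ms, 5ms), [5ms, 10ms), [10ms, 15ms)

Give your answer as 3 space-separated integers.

Answer: 3 2 3

Derivation:
Processing requests:
  req#1 t=0ms (window 0): ALLOW
  req#2 t=2ms (window 0): ALLOW
  req#3 t=4ms (window 0): ALLOW
  req#4 t=6ms (window 1): ALLOW
  req#5 t=8ms (window 1): ALLOW
  req#6 t=10ms (window 2): ALLOW
  req#7 t=12ms (window 2): ALLOW
  req#8 t=14ms (window 2): ALLOW

Allowed counts by window: 3 2 3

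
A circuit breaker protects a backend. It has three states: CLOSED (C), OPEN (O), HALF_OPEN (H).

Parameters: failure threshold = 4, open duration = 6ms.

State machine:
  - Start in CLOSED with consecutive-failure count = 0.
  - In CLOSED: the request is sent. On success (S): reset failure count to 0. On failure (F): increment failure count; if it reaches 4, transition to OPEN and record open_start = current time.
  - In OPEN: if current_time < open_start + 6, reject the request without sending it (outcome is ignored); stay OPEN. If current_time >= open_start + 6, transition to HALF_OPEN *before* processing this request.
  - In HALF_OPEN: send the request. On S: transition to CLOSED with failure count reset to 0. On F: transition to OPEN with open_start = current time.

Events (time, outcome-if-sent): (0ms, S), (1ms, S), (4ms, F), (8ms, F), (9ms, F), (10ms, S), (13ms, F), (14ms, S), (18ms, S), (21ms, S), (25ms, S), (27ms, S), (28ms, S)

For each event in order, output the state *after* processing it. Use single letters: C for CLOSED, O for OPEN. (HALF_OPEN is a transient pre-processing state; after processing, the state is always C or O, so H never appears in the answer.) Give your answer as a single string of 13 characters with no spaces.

Answer: CCCCCCCCCCCCC

Derivation:
State after each event:
  event#1 t=0ms outcome=S: state=CLOSED
  event#2 t=1ms outcome=S: state=CLOSED
  event#3 t=4ms outcome=F: state=CLOSED
  event#4 t=8ms outcome=F: state=CLOSED
  event#5 t=9ms outcome=F: state=CLOSED
  event#6 t=10ms outcome=S: state=CLOSED
  event#7 t=13ms outcome=F: state=CLOSED
  event#8 t=14ms outcome=S: state=CLOSED
  event#9 t=18ms outcome=S: state=CLOSED
  event#10 t=21ms outcome=S: state=CLOSED
  event#11 t=25ms outcome=S: state=CLOSED
  event#12 t=27ms outcome=S: state=CLOSED
  event#13 t=28ms outcome=S: state=CLOSED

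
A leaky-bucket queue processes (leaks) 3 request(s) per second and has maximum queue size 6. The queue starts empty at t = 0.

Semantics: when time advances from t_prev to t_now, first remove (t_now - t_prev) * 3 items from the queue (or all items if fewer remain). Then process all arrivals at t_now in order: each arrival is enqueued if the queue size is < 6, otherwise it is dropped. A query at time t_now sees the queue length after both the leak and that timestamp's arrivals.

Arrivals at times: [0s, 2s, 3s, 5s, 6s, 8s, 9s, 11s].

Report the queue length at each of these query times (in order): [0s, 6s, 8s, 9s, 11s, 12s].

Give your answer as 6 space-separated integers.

Queue lengths at query times:
  query t=0s: backlog = 1
  query t=6s: backlog = 1
  query t=8s: backlog = 1
  query t=9s: backlog = 1
  query t=11s: backlog = 1
  query t=12s: backlog = 0

Answer: 1 1 1 1 1 0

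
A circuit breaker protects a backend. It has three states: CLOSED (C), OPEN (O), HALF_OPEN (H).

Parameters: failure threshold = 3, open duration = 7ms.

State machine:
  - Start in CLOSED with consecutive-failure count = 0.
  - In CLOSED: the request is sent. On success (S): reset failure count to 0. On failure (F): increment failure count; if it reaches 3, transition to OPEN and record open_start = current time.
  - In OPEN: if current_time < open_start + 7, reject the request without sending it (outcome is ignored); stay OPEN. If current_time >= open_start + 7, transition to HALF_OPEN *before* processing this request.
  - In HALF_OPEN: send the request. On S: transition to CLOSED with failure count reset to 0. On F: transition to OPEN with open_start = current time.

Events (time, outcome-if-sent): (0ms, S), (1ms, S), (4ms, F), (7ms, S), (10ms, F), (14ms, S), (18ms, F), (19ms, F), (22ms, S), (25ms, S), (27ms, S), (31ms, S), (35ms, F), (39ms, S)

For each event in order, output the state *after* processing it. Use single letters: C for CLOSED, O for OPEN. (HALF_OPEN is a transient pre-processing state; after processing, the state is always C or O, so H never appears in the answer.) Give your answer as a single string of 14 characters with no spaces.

Answer: CCCCCCCCCCCCCC

Derivation:
State after each event:
  event#1 t=0ms outcome=S: state=CLOSED
  event#2 t=1ms outcome=S: state=CLOSED
  event#3 t=4ms outcome=F: state=CLOSED
  event#4 t=7ms outcome=S: state=CLOSED
  event#5 t=10ms outcome=F: state=CLOSED
  event#6 t=14ms outcome=S: state=CLOSED
  event#7 t=18ms outcome=F: state=CLOSED
  event#8 t=19ms outcome=F: state=CLOSED
  event#9 t=22ms outcome=S: state=CLOSED
  event#10 t=25ms outcome=S: state=CLOSED
  event#11 t=27ms outcome=S: state=CLOSED
  event#12 t=31ms outcome=S: state=CLOSED
  event#13 t=35ms outcome=F: state=CLOSED
  event#14 t=39ms outcome=S: state=CLOSED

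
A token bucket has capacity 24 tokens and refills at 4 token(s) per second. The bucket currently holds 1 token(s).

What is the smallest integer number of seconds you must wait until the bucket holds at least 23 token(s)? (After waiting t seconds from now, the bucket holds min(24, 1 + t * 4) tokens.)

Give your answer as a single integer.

Need 1 + t * 4 >= 23, so t >= 22/4.
Smallest integer t = ceil(22/4) = 6.

Answer: 6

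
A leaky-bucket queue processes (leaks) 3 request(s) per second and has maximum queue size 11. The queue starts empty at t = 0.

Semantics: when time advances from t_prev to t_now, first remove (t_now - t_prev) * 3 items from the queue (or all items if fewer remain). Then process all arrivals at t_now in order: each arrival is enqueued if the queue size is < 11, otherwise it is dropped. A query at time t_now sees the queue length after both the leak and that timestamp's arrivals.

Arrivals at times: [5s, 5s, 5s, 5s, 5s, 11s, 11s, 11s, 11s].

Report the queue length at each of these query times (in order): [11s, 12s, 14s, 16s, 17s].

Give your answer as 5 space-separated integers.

Queue lengths at query times:
  query t=11s: backlog = 4
  query t=12s: backlog = 1
  query t=14s: backlog = 0
  query t=16s: backlog = 0
  query t=17s: backlog = 0

Answer: 4 1 0 0 0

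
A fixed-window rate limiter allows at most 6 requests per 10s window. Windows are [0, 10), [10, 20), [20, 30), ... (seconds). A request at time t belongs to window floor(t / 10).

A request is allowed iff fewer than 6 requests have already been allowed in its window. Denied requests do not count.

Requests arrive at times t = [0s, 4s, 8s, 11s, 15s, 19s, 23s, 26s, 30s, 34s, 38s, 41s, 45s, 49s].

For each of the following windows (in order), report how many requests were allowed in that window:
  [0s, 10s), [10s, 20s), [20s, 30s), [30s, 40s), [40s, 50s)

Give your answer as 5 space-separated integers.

Processing requests:
  req#1 t=0s (window 0): ALLOW
  req#2 t=4s (window 0): ALLOW
  req#3 t=8s (window 0): ALLOW
  req#4 t=11s (window 1): ALLOW
  req#5 t=15s (window 1): ALLOW
  req#6 t=19s (window 1): ALLOW
  req#7 t=23s (window 2): ALLOW
  req#8 t=26s (window 2): ALLOW
  req#9 t=30s (window 3): ALLOW
  req#10 t=34s (window 3): ALLOW
  req#11 t=38s (window 3): ALLOW
  req#12 t=41s (window 4): ALLOW
  req#13 t=45s (window 4): ALLOW
  req#14 t=49s (window 4): ALLOW

Allowed counts by window: 3 3 2 3 3

Answer: 3 3 2 3 3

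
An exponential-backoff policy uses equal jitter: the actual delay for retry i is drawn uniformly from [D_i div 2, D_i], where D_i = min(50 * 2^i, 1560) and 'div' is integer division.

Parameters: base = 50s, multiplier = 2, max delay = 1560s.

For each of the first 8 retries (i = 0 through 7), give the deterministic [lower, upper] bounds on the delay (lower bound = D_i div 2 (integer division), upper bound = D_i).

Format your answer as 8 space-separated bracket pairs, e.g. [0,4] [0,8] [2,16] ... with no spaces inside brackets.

Answer: [25,50] [50,100] [100,200] [200,400] [400,800] [780,1560] [780,1560] [780,1560]

Derivation:
Computing bounds per retry:
  i=0: D_i=min(50*2^0,1560)=50, bounds=[25,50]
  i=1: D_i=min(50*2^1,1560)=100, bounds=[50,100]
  i=2: D_i=min(50*2^2,1560)=200, bounds=[100,200]
  i=3: D_i=min(50*2^3,1560)=400, bounds=[200,400]
  i=4: D_i=min(50*2^4,1560)=800, bounds=[400,800]
  i=5: D_i=min(50*2^5,1560)=1560, bounds=[780,1560]
  i=6: D_i=min(50*2^6,1560)=1560, bounds=[780,1560]
  i=7: D_i=min(50*2^7,1560)=1560, bounds=[780,1560]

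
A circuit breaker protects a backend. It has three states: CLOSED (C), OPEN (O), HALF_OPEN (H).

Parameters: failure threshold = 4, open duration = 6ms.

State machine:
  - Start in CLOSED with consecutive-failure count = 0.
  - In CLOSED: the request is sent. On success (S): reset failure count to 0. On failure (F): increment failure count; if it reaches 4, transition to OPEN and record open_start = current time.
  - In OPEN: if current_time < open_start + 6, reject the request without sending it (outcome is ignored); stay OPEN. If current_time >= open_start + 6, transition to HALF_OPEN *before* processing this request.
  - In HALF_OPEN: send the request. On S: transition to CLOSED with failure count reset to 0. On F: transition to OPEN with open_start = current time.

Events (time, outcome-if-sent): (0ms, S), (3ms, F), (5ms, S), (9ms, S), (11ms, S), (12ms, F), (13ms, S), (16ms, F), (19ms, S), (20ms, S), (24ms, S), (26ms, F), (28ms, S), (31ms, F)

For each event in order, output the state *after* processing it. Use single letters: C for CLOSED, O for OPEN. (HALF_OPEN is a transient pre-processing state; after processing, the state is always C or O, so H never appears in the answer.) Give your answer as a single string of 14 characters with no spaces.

State after each event:
  event#1 t=0ms outcome=S: state=CLOSED
  event#2 t=3ms outcome=F: state=CLOSED
  event#3 t=5ms outcome=S: state=CLOSED
  event#4 t=9ms outcome=S: state=CLOSED
  event#5 t=11ms outcome=S: state=CLOSED
  event#6 t=12ms outcome=F: state=CLOSED
  event#7 t=13ms outcome=S: state=CLOSED
  event#8 t=16ms outcome=F: state=CLOSED
  event#9 t=19ms outcome=S: state=CLOSED
  event#10 t=20ms outcome=S: state=CLOSED
  event#11 t=24ms outcome=S: state=CLOSED
  event#12 t=26ms outcome=F: state=CLOSED
  event#13 t=28ms outcome=S: state=CLOSED
  event#14 t=31ms outcome=F: state=CLOSED

Answer: CCCCCCCCCCCCCC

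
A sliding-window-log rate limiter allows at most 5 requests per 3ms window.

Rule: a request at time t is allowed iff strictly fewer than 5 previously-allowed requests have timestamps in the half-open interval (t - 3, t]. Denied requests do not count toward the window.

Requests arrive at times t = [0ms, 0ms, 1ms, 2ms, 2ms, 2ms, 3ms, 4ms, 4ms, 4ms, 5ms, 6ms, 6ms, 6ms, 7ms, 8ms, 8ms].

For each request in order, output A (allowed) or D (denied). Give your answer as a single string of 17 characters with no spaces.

Tracking allowed requests in the window:
  req#1 t=0ms: ALLOW
  req#2 t=0ms: ALLOW
  req#3 t=1ms: ALLOW
  req#4 t=2ms: ALLOW
  req#5 t=2ms: ALLOW
  req#6 t=2ms: DENY
  req#7 t=3ms: ALLOW
  req#8 t=4ms: ALLOW
  req#9 t=4ms: ALLOW
  req#10 t=4ms: DENY
  req#11 t=5ms: ALLOW
  req#12 t=6ms: ALLOW
  req#13 t=6ms: ALLOW
  req#14 t=6ms: DENY
  req#15 t=7ms: ALLOW
  req#16 t=8ms: ALLOW
  req#17 t=8ms: ALLOW

Answer: AAAAADAAADAAADAAA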